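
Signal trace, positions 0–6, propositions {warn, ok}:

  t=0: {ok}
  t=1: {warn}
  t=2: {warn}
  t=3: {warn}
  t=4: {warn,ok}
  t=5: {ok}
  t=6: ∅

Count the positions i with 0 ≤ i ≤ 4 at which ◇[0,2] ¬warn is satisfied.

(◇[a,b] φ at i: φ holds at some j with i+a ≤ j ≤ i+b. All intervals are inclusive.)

Evaluate at each i in [0,4]:
  i=0: ✓ (witness j=0)
  i=1: ✗ (none in [1,3])
  i=2: ✗ (none in [2,4])
  i=3: ✓ (witness j=5)
  i=4: ✓ (witness j=5)
Positions where it holds: {0, 3, 4} → 3.

3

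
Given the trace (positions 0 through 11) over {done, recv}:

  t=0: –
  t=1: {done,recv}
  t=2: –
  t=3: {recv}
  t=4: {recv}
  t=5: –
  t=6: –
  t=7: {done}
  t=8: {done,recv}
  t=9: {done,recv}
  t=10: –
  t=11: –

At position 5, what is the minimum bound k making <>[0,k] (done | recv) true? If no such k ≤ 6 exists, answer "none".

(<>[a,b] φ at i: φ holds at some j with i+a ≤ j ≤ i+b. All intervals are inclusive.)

Scan j = 5,6,… for (done | recv):
  j=5: fails
  j=6: fails
  j=7: holds
First hit at j=7, so smallest k = 7-5 = 2.

2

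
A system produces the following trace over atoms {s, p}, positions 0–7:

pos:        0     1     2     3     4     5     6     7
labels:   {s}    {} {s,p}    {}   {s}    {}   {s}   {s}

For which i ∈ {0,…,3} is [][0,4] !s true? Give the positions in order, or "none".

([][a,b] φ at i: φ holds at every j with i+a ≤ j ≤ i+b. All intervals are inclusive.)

Evaluate at each i in [0,3]:
  i=0: ✗ (fails at j=0)
  i=1: ✗ (fails at j=2)
  i=2: ✗ (fails at j=2)
  i=3: ✗ (fails at j=4)

none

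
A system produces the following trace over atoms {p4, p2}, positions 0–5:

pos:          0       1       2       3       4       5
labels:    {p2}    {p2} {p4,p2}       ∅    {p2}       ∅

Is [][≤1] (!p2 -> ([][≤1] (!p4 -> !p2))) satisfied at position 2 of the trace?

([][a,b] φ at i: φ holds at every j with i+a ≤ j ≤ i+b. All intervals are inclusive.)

Check (!p2 -> ([][≤1] (!p4 -> !p2))) at every j in [2,3]:
  j=2: antecedent false → ✓
  j=3: antecedent true; consequent fails at 4 → ✗
Fails at j=3 → formula fails.

False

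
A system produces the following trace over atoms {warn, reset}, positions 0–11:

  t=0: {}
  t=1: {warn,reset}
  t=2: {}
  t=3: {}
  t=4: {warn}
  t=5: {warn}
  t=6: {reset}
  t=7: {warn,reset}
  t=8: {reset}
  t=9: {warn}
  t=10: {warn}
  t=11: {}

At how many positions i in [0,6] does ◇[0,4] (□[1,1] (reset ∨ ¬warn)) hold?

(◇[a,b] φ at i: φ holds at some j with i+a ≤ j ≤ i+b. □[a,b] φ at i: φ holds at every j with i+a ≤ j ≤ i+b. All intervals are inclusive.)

Evaluate at each i in [0,6]:
  i=0: ✓ (witness j=0)
  i=1: ✓ (witness j=1)
  i=2: ✓ (witness j=2)
  i=3: ✓ (witness j=5)
  i=4: ✓ (witness j=5)
  i=5: ✓ (witness j=5)
  i=6: ✓ (witness j=6)
Positions where it holds: {0, 1, 2, 3, 4, 5, 6} → 7.

7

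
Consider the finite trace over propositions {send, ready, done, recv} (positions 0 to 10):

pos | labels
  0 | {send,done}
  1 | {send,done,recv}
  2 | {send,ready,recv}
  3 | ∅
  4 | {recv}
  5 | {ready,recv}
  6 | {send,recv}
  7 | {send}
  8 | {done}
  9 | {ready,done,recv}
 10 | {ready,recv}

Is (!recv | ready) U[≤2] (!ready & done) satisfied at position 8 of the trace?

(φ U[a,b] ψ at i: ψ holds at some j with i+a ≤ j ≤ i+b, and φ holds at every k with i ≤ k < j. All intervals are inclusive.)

Need some j in [8,10] with (!ready & done), and (!recv | ready) at every k in [8,j-1].
  j=8: (!ready & done) holds; no prefix to check → satisfied.

True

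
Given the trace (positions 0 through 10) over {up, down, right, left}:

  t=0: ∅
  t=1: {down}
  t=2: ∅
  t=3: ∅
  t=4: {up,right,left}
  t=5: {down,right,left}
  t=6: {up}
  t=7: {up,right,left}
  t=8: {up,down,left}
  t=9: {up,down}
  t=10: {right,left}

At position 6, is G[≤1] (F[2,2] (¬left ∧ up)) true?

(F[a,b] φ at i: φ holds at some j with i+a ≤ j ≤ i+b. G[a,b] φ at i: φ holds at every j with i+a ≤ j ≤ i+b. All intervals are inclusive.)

Check F[2,2] (¬left ∧ up) at every j in [6,7]:
  j=6: fails (none in [8,8])
  j=7: holds (witness at 9)
Fails at j=6 → formula fails.

False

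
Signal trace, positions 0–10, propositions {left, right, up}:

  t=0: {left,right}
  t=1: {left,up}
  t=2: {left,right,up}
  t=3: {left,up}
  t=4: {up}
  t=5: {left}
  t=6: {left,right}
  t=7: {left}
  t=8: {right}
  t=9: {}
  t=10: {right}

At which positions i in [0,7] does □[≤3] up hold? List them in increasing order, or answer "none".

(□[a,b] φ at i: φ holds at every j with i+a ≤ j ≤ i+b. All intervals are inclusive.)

1

Evaluate at each i in [0,7]:
  i=0: ✗ (fails at j=0)
  i=1: ✓ (all of [1,4])
  i=2: ✗ (fails at j=5)
  i=3: ✗ (fails at j=5)
  i=4: ✗ (fails at j=5)
  i=5: ✗ (fails at j=5)
  i=6: ✗ (fails at j=6)
  i=7: ✗ (fails at j=7)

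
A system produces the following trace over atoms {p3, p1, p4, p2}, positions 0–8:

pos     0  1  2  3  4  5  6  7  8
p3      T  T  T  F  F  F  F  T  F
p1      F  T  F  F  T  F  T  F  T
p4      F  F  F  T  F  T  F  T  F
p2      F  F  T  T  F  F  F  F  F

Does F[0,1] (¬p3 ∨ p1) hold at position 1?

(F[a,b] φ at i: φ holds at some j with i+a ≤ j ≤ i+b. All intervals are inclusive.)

Check (¬p3 ∨ p1) at each j in [1,2]:
  j=1: true
  j=2: false
Found at j=1 → formula holds.

True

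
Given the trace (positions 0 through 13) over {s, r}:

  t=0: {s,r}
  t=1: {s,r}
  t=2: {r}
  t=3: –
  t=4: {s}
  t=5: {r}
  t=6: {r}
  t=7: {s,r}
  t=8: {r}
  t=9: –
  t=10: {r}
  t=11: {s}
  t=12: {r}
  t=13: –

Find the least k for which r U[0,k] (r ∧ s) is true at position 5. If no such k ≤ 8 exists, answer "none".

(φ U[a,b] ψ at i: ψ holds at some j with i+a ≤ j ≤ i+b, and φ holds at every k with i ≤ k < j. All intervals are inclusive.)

2

Need earliest j ≥ 5 with (r ∧ s), and r at every k in [5,j-1].
  j=5: rhs fails.
  j=6: rhs fails.
  j=7: rhs holds; lhs holds on [5,6]. k = 2.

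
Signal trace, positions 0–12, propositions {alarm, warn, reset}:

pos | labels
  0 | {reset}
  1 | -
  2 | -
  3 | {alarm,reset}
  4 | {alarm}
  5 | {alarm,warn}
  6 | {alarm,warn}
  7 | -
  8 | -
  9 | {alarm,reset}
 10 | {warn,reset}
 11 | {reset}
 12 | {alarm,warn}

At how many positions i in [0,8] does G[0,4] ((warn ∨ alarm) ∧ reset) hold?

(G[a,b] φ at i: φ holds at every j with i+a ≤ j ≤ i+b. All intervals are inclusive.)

0

Evaluate at each i in [0,8]:
  i=0: ✗ (fails at j=0)
  i=1: ✗ (fails at j=1)
  i=2: ✗ (fails at j=2)
  i=3: ✗ (fails at j=4)
  i=4: ✗ (fails at j=4)
  i=5: ✗ (fails at j=5)
  i=6: ✗ (fails at j=6)
  i=7: ✗ (fails at j=7)
  i=8: ✗ (fails at j=8)
Positions where it holds: {} → 0.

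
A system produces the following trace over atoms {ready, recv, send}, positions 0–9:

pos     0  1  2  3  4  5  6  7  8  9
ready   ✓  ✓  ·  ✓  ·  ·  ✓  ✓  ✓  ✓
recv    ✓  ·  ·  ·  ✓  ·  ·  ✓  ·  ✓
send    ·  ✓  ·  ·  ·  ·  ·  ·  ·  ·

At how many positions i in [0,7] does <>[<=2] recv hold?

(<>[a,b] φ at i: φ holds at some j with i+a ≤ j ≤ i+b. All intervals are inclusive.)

Evaluate at each i in [0,7]:
  i=0: ✓ (witness j=0)
  i=1: ✗ (none in [1,3])
  i=2: ✓ (witness j=4)
  i=3: ✓ (witness j=4)
  i=4: ✓ (witness j=4)
  i=5: ✓ (witness j=7)
  i=6: ✓ (witness j=7)
  i=7: ✓ (witness j=7)
Positions where it holds: {0, 2, 3, 4, 5, 6, 7} → 7.

7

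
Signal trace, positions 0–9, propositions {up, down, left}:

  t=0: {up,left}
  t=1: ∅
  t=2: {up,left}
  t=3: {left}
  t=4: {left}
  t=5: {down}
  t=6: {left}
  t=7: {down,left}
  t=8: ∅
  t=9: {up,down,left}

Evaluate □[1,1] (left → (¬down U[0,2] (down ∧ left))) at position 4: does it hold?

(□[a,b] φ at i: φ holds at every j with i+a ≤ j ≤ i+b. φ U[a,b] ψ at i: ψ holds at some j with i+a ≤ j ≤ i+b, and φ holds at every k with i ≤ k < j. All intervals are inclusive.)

Check (left → (¬down U[0,2] (down ∧ left))) at every j in [5,5]:
  j=5: antecedent false → ✓
All positions satisfy it → formula holds.

Holds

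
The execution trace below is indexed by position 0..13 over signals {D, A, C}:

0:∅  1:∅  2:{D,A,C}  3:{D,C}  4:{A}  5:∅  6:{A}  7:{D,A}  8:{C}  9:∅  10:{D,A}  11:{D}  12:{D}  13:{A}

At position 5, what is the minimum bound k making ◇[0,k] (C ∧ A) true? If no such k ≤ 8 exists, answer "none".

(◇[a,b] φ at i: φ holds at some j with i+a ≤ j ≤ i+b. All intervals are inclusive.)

Scan j = 5,6,… for (C ∧ A):
  j=5: fails
  j=6: fails
  j=7: fails
  j=8: fails
  j=9: fails
  j=10: fails
  j=11: fails
  j=12: fails
  j=13: fails
No j in [5,13] satisfies it → none.

none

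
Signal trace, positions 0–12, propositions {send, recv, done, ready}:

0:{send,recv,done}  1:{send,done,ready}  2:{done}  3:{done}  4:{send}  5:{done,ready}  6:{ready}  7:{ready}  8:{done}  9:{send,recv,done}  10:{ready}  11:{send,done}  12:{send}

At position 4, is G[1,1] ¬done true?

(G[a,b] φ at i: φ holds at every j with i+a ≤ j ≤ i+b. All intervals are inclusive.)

No

Check ¬done at every j in [5,5]:
  j=5: false
Fails at j=5 → formula fails.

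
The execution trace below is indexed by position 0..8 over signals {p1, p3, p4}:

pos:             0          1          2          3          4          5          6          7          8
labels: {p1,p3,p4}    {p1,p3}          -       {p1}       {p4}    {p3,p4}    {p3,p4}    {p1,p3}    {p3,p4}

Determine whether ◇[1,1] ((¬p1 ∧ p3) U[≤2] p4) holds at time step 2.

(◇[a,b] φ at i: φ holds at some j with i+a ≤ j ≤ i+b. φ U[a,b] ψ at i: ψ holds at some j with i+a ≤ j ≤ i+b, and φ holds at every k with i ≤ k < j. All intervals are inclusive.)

No

Check ((¬p1 ∧ p3) U[≤2] p4) at each j in [3,3]:
  j=3: fails
No position in the window satisfies it → formula fails.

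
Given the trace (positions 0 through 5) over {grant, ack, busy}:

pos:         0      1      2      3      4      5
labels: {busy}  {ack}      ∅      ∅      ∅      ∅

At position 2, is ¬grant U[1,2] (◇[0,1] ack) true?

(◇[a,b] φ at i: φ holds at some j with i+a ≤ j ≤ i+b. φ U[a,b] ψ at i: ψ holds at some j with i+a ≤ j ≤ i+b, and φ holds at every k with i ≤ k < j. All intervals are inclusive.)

Need some j in [3,4] with ◇[0,1] ack, and ¬grant at every k in [2,j-1].
  j=3: ◇[0,1] ack — fails (none in [3,4]).
  j=4: ◇[0,1] ack — fails (none in [4,5]).
No j in the window works → until fails.

No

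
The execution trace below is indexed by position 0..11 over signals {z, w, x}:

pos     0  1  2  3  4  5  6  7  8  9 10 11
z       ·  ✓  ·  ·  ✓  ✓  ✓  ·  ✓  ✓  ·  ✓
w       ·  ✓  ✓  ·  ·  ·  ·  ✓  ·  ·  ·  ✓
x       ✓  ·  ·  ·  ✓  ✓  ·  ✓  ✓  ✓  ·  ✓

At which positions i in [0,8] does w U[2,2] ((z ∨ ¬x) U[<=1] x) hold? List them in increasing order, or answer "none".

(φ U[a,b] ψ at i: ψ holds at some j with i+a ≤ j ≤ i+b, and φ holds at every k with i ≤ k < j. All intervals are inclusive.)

1

Evaluate at each i in [0,8]:
  i=0: ✗ (no rhs in [2,2])
  i=1: ✓ (rhs at j=3; lhs holds on [1,2])
  i=2: ✗ (lhs fails at k=3 before rhs at j=4)
  i=3: ✗ (lhs fails at k=3 before rhs at j=5)
  i=4: ✗ (lhs fails at k=4 before rhs at j=6)
  i=5: ✗ (lhs fails at k=5 before rhs at j=7)
  i=6: ✗ (lhs fails at k=6 before rhs at j=8)
  i=7: ✗ (lhs fails at k=8 before rhs at j=9)
  i=8: ✗ (lhs fails at k=8 before rhs at j=10)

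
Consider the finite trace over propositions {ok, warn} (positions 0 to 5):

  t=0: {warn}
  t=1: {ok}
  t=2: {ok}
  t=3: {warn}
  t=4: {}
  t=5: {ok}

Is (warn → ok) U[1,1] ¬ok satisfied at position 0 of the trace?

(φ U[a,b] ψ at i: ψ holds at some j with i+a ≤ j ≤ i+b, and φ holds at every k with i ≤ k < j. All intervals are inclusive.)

No

Need some j in [1,1] with ¬ok, and (warn → ok) at every k in [0,j-1].
  j=1: ¬ok false.
No j in the window works → until fails.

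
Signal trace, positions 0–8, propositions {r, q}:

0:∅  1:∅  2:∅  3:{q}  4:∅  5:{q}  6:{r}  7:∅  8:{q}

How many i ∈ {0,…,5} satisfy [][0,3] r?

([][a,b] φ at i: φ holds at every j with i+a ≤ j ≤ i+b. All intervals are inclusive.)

Evaluate at each i in [0,5]:
  i=0: ✗ (fails at j=0)
  i=1: ✗ (fails at j=1)
  i=2: ✗ (fails at j=2)
  i=3: ✗ (fails at j=3)
  i=4: ✗ (fails at j=4)
  i=5: ✗ (fails at j=5)
Positions where it holds: {} → 0.

0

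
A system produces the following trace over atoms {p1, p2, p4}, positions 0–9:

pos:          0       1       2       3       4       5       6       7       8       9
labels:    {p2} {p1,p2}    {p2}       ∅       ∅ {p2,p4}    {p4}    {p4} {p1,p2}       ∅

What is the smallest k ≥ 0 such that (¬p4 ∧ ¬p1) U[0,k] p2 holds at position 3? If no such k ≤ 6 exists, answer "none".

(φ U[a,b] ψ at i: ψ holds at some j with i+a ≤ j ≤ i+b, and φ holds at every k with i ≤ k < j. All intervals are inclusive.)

Need earliest j ≥ 3 with p2, and (¬p4 ∧ ¬p1) at every k in [3,j-1].
  j=3: rhs fails.
  j=4: rhs fails.
  j=5: rhs holds; lhs holds on [3,4]. k = 2.

2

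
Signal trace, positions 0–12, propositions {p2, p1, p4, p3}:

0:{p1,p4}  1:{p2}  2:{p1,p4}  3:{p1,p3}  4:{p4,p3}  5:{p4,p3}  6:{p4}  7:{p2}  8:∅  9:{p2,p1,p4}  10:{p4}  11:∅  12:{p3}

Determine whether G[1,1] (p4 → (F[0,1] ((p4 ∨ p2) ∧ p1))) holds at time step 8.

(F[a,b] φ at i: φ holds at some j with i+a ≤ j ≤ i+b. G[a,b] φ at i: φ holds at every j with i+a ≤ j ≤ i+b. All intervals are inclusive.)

Check (p4 → (F[0,1] ((p4 ∨ p2) ∧ p1))) at every j in [9,9]:
  j=9: antecedent true; consequent holds (witness at 9) → ✓
All positions satisfy it → formula holds.

Holds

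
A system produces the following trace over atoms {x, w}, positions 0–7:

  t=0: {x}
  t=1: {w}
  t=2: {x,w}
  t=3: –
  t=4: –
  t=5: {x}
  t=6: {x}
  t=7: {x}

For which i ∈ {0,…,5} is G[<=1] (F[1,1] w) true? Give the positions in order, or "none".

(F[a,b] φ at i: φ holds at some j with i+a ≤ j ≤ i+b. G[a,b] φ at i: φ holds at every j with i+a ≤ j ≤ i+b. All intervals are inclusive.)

0

Evaluate at each i in [0,5]:
  i=0: ✓ (all of [0,1])
  i=1: ✗ (fails at j=2)
  i=2: ✗ (fails at j=2)
  i=3: ✗ (fails at j=3)
  i=4: ✗ (fails at j=4)
  i=5: ✗ (fails at j=5)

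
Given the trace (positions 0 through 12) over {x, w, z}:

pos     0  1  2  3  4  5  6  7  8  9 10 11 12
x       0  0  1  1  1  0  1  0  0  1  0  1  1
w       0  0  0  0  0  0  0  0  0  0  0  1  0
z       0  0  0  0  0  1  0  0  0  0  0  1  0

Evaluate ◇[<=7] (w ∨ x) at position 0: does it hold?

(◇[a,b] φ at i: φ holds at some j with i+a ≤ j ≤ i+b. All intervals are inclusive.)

True

Check (w ∨ x) at each j in [0,7]:
  j=0: false
  j=1: false
  j=2: true
  j=3: true
  j=4: true
  j=5: false
  j=6: true
  j=7: false
Found at j=2 → formula holds.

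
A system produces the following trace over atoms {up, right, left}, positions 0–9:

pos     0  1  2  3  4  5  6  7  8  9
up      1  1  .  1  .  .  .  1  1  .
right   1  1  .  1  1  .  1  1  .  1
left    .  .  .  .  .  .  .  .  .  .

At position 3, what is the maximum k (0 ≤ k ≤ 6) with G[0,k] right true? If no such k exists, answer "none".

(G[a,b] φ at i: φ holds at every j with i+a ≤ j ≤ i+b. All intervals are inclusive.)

right must hold from j=3 onward; find where it first fails.
  j=3: holds
  j=4: holds
  j=5: fails
Holds on [3,4], so largest k = 1.

1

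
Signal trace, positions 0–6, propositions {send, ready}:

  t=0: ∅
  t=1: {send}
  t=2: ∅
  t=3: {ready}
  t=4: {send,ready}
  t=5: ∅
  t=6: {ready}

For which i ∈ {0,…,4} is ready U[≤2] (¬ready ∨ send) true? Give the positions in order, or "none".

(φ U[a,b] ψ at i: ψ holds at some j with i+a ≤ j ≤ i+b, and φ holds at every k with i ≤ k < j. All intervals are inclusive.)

Evaluate at each i in [0,4]:
  i=0: ✓ (rhs at j=0)
  i=1: ✓ (rhs at j=1)
  i=2: ✓ (rhs at j=2)
  i=3: ✓ (rhs at j=4; lhs holds on [3,3])
  i=4: ✓ (rhs at j=4)

0, 1, 2, 3, 4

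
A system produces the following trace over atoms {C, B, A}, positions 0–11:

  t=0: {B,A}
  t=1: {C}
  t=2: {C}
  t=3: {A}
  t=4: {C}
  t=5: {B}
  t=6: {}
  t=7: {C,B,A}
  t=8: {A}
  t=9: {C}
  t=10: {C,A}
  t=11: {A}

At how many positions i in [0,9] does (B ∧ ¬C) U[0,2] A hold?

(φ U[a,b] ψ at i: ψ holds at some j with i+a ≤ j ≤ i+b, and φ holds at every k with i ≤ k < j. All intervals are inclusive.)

4

Evaluate at each i in [0,9]:
  i=0: ✓ (rhs at j=0)
  i=1: ✗ (lhs fails at k=1 before rhs at j=3)
  i=2: ✗ (lhs fails at k=2 before rhs at j=3)
  i=3: ✓ (rhs at j=3)
  i=4: ✗ (no rhs in [4,6])
  i=5: ✗ (lhs fails at k=6 before rhs at j=7)
  i=6: ✗ (lhs fails at k=6 before rhs at j=7)
  i=7: ✓ (rhs at j=7)
  i=8: ✓ (rhs at j=8)
  i=9: ✗ (lhs fails at k=9 before rhs at j=10)
Positions where it holds: {0, 3, 7, 8} → 4.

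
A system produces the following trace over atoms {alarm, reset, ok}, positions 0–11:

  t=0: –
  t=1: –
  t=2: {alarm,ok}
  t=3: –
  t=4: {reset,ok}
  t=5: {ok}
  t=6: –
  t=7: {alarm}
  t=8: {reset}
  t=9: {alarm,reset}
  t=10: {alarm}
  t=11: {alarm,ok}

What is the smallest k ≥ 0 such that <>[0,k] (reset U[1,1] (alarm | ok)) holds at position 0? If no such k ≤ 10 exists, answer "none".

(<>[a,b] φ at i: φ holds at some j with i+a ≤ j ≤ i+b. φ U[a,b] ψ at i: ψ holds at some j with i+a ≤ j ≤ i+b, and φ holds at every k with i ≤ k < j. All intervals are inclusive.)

4

Scan j = 0,1,… for (reset U[1,1] (alarm | ok)):
  j=0: fails
  j=1: fails
  j=2: fails
  j=3: fails
  j=4: holds
First hit at j=4, so smallest k = 4-0 = 4.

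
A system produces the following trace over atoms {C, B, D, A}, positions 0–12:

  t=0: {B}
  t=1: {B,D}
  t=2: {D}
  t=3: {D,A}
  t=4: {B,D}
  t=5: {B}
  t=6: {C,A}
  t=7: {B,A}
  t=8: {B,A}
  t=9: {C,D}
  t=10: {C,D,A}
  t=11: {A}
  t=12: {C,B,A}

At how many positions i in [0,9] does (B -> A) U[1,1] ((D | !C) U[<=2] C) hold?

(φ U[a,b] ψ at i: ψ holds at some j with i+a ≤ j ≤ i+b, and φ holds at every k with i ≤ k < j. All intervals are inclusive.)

5

Evaluate at each i in [0,9]:
  i=0: ✗ (no rhs in [1,1])
  i=1: ✗ (no rhs in [2,2])
  i=2: ✗ (no rhs in [3,3])
  i=3: ✓ (rhs at j=4; lhs holds on [3,3])
  i=4: ✗ (lhs fails at k=4 before rhs at j=5)
  i=5: ✗ (lhs fails at k=5 before rhs at j=6)
  i=6: ✓ (rhs at j=7; lhs holds on [6,6])
  i=7: ✓ (rhs at j=8; lhs holds on [7,7])
  i=8: ✓ (rhs at j=9; lhs holds on [8,8])
  i=9: ✓ (rhs at j=10; lhs holds on [9,9])
Positions where it holds: {3, 6, 7, 8, 9} → 5.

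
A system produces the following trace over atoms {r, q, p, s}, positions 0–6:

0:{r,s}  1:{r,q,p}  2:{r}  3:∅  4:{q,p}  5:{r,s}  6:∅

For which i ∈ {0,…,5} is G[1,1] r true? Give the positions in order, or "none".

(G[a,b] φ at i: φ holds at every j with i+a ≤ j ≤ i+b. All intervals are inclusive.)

0, 1, 4

Evaluate at each i in [0,5]:
  i=0: ✓ (all of [1,1])
  i=1: ✓ (all of [2,2])
  i=2: ✗ (fails at j=3)
  i=3: ✗ (fails at j=4)
  i=4: ✓ (all of [5,5])
  i=5: ✗ (fails at j=6)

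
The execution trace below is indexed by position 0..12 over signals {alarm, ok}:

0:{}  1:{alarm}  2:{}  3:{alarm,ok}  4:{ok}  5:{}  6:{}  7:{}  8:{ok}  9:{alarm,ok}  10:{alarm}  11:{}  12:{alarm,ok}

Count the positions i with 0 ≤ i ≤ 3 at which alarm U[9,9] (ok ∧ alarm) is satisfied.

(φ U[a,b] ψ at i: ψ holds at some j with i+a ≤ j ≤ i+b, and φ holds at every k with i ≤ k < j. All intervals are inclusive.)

0

Evaluate at each i in [0,3]:
  i=0: ✗ (lhs fails at k=0 before rhs at j=9)
  i=1: ✗ (no rhs in [10,10])
  i=2: ✗ (no rhs in [11,11])
  i=3: ✗ (lhs fails at k=4 before rhs at j=12)
Positions where it holds: {} → 0.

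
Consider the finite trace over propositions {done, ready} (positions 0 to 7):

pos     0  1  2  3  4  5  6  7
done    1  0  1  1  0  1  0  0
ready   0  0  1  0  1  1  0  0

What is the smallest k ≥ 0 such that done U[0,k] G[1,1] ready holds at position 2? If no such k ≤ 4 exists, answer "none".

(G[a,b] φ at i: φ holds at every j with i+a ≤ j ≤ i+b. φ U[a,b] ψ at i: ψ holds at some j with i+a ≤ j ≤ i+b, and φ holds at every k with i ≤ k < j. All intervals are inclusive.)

Need earliest j ≥ 2 with G[1,1] ready, and done at every k in [2,j-1].
  j=2: rhs fails.
  j=3: rhs holds; lhs holds on [2,2]. k = 1.

1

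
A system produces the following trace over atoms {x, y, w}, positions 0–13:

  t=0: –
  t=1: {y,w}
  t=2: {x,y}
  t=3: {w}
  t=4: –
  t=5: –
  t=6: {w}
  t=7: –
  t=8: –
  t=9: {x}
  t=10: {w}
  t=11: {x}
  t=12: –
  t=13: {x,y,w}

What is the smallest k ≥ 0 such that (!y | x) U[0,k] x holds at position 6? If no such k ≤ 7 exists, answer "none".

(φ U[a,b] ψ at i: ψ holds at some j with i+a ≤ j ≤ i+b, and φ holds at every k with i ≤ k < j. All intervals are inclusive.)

Need earliest j ≥ 6 with x, and (!y | x) at every k in [6,j-1].
  j=6: rhs fails.
  j=7: rhs fails.
  j=8: rhs fails.
  j=9: rhs holds; lhs holds on [6,8]. k = 3.

3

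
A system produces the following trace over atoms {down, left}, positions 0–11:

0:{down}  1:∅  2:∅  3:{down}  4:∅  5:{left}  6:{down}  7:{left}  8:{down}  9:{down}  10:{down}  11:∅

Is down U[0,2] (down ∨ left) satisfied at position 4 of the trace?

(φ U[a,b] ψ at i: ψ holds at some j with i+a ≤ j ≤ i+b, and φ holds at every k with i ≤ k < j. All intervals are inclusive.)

No

Need some j in [4,6] with (down ∨ left), and down at every k in [4,j-1].
  j=4: (down ∨ left) false.
  j=5: (down ∨ left) holds, but down fails at k=4 → not this j.
  j=6: (down ∨ left) holds, but down fails at k=4 → not this j.
No j in the window works → until fails.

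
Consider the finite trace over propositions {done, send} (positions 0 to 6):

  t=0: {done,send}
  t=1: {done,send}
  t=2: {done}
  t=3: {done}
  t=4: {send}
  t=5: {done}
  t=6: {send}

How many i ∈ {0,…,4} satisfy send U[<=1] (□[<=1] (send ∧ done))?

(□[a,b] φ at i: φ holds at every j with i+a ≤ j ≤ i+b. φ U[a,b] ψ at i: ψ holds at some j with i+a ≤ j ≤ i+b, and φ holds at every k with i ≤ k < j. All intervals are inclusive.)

1

Evaluate at each i in [0,4]:
  i=0: ✓ (rhs at j=0)
  i=1: ✗ (no rhs in [1,2])
  i=2: ✗ (no rhs in [2,3])
  i=3: ✗ (no rhs in [3,4])
  i=4: ✗ (no rhs in [4,5])
Positions where it holds: {0} → 1.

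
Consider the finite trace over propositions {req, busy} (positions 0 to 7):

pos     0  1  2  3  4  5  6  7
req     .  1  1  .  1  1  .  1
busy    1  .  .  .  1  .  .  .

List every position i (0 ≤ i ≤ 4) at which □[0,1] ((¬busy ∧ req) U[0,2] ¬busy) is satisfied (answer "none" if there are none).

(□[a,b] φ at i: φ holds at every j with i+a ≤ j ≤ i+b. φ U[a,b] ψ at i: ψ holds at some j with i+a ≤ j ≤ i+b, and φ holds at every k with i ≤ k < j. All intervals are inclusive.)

Evaluate at each i in [0,4]:
  i=0: ✗ (fails at j=0)
  i=1: ✓ (all of [1,2])
  i=2: ✓ (all of [2,3])
  i=3: ✗ (fails at j=4)
  i=4: ✗ (fails at j=4)

1, 2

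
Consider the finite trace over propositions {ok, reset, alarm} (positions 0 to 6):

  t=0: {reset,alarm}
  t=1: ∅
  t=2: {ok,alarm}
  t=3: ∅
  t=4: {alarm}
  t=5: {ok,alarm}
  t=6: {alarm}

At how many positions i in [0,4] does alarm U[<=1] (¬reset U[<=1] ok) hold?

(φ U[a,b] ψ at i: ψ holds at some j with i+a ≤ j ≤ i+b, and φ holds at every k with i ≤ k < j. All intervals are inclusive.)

4

Evaluate at each i in [0,4]:
  i=0: ✓ (rhs at j=1; lhs holds on [0,0])
  i=1: ✓ (rhs at j=1)
  i=2: ✓ (rhs at j=2)
  i=3: ✗ (lhs fails at k=3 before rhs at j=4)
  i=4: ✓ (rhs at j=4)
Positions where it holds: {0, 1, 2, 4} → 4.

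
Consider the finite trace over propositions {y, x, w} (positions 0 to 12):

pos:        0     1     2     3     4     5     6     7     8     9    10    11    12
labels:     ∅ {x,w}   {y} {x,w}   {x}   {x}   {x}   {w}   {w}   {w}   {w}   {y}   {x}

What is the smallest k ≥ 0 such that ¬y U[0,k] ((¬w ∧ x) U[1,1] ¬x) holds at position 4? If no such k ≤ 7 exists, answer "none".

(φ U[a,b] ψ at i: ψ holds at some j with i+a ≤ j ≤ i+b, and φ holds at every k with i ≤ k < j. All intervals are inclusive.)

2

Need earliest j ≥ 4 with ((¬w ∧ x) U[1,1] ¬x), and ¬y at every k in [4,j-1].
  j=4: rhs fails.
  j=5: rhs fails.
  j=6: rhs holds; lhs holds on [4,5]. k = 2.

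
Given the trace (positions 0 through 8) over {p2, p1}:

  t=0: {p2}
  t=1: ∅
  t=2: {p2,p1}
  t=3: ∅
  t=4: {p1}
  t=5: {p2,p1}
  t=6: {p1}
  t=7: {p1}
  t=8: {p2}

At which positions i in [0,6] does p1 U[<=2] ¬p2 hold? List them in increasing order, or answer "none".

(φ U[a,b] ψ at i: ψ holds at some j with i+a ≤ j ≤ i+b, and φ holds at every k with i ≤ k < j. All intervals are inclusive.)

1, 2, 3, 4, 5, 6

Evaluate at each i in [0,6]:
  i=0: ✗ (lhs fails at k=0 before rhs at j=1)
  i=1: ✓ (rhs at j=1)
  i=2: ✓ (rhs at j=3; lhs holds on [2,2])
  i=3: ✓ (rhs at j=3)
  i=4: ✓ (rhs at j=4)
  i=5: ✓ (rhs at j=6; lhs holds on [5,5])
  i=6: ✓ (rhs at j=6)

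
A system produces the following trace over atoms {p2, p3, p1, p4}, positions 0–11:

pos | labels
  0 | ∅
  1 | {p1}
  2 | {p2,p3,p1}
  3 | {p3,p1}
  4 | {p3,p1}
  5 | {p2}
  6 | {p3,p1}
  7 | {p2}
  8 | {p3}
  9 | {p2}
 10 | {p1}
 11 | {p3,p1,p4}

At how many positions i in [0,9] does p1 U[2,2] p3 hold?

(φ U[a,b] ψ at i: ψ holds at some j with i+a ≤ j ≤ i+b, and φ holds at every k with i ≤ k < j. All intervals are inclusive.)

Evaluate at each i in [0,9]:
  i=0: ✗ (lhs fails at k=0 before rhs at j=2)
  i=1: ✓ (rhs at j=3; lhs holds on [1,2])
  i=2: ✓ (rhs at j=4; lhs holds on [2,3])
  i=3: ✗ (no rhs in [5,5])
  i=4: ✗ (lhs fails at k=5 before rhs at j=6)
  i=5: ✗ (no rhs in [7,7])
  i=6: ✗ (lhs fails at k=7 before rhs at j=8)
  i=7: ✗ (no rhs in [9,9])
  i=8: ✗ (no rhs in [10,10])
  i=9: ✗ (lhs fails at k=9 before rhs at j=11)
Positions where it holds: {1, 2} → 2.

2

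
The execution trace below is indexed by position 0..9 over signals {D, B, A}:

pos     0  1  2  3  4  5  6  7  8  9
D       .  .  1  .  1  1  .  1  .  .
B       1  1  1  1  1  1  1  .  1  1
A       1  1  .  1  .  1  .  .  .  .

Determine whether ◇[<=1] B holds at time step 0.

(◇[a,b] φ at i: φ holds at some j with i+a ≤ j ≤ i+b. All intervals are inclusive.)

Holds

Check B at each j in [0,1]:
  j=0: true
  j=1: true
Found at j=0 → formula holds.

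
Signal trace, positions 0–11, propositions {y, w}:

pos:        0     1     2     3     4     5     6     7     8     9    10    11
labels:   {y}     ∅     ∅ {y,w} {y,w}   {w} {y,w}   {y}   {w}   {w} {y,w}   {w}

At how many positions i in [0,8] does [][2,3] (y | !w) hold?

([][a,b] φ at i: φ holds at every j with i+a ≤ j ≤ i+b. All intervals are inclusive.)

Evaluate at each i in [0,8]:
  i=0: ✓ (all of [2,3])
  i=1: ✓ (all of [3,4])
  i=2: ✗ (fails at j=5)
  i=3: ✗ (fails at j=5)
  i=4: ✓ (all of [6,7])
  i=5: ✗ (fails at j=8)
  i=6: ✗ (fails at j=8)
  i=7: ✗ (fails at j=9)
  i=8: ✗ (fails at j=11)
Positions where it holds: {0, 1, 4} → 3.

3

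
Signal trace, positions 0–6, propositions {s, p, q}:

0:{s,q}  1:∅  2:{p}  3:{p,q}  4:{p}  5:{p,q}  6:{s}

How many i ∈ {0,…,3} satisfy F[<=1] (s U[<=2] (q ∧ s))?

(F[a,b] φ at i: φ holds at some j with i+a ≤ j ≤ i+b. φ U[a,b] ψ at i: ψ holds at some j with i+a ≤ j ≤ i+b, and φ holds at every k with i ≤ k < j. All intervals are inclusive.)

1

Evaluate at each i in [0,3]:
  i=0: ✓ (witness j=0)
  i=1: ✗ (none in [1,2])
  i=2: ✗ (none in [2,3])
  i=3: ✗ (none in [3,4])
Positions where it holds: {0} → 1.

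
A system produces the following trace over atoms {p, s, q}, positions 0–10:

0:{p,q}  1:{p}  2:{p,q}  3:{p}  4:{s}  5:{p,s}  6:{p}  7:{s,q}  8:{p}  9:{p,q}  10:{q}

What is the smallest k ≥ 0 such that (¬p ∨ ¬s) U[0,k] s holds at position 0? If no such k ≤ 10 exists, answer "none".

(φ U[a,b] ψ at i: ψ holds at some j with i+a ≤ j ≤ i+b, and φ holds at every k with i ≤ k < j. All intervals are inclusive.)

Need earliest j ≥ 0 with s, and (¬p ∨ ¬s) at every k in [0,j-1].
  j=0: rhs fails.
  j=1: rhs fails.
  j=2: rhs fails.
  j=3: rhs fails.
  j=4: rhs holds; lhs holds on [0,3]. k = 4.

4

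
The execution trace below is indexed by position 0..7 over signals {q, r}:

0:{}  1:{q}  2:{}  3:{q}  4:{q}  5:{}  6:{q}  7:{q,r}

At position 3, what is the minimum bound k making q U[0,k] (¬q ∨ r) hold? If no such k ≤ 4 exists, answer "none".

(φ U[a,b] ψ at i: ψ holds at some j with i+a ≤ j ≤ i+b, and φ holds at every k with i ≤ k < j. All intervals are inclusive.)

2

Need earliest j ≥ 3 with (¬q ∨ r), and q at every k in [3,j-1].
  j=3: rhs fails.
  j=4: rhs fails.
  j=5: rhs holds; lhs holds on [3,4]. k = 2.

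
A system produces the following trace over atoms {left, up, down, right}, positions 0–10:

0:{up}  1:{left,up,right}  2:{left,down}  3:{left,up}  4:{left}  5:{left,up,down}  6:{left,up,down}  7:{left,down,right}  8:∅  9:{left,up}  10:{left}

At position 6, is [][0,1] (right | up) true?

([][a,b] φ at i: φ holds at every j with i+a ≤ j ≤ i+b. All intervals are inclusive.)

Yes

Check (right | up) at every j in [6,7]:
  j=6: true
  j=7: true
All positions satisfy it → formula holds.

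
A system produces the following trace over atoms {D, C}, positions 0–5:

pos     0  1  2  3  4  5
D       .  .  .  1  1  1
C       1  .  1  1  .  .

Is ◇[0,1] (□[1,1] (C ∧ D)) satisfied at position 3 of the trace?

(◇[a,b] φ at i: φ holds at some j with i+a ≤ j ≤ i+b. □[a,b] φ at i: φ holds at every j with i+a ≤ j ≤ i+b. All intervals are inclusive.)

No

Check □[1,1] (C ∧ D) at each j in [3,4]:
  j=3: fails at 4
  j=4: fails at 5
No position in the window satisfies it → formula fails.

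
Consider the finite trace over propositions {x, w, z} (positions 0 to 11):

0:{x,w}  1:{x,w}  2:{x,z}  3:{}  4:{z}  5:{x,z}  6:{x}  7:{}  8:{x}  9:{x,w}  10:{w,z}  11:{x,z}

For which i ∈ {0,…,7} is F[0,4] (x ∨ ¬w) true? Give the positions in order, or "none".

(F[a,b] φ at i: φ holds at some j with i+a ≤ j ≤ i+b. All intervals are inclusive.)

Evaluate at each i in [0,7]:
  i=0: ✓ (witness j=0)
  i=1: ✓ (witness j=1)
  i=2: ✓ (witness j=2)
  i=3: ✓ (witness j=3)
  i=4: ✓ (witness j=4)
  i=5: ✓ (witness j=5)
  i=6: ✓ (witness j=6)
  i=7: ✓ (witness j=7)

0, 1, 2, 3, 4, 5, 6, 7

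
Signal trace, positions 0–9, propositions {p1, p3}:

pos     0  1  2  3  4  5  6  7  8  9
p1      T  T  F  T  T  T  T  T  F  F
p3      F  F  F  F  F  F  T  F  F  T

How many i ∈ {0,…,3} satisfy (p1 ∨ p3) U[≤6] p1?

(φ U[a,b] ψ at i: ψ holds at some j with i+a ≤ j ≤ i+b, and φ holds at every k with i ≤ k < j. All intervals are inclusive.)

Evaluate at each i in [0,3]:
  i=0: ✓ (rhs at j=0)
  i=1: ✓ (rhs at j=1)
  i=2: ✗ (lhs fails at k=2 before rhs at j=3)
  i=3: ✓ (rhs at j=3)
Positions where it holds: {0, 1, 3} → 3.

3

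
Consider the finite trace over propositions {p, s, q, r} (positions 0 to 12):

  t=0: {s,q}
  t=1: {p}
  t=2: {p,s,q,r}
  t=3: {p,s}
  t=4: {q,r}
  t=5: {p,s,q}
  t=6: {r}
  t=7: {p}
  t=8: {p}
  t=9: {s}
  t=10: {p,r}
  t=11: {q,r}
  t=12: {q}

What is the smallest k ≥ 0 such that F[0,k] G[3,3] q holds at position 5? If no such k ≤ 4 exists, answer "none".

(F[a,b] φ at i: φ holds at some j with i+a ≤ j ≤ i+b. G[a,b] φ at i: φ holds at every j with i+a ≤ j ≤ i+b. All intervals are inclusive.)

Scan j = 5,6,… for G[3,3] q:
  j=5: fails
  j=6: fails
  j=7: fails
  j=8: holds
First hit at j=8, so smallest k = 8-5 = 3.

3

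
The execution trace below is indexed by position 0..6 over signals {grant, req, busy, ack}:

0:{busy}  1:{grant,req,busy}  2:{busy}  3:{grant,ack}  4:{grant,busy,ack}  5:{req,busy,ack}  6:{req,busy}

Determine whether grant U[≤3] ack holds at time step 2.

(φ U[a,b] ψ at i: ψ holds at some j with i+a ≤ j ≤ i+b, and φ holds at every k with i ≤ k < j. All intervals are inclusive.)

No

Need some j in [2,5] with ack, and grant at every k in [2,j-1].
  j=2: ack false.
  j=3: ack holds, but grant fails at k=2 → not this j.
  j=4: ack holds, but grant fails at k=2 → not this j.
  j=5: ack holds, but grant fails at k=2 → not this j.
No j in the window works → until fails.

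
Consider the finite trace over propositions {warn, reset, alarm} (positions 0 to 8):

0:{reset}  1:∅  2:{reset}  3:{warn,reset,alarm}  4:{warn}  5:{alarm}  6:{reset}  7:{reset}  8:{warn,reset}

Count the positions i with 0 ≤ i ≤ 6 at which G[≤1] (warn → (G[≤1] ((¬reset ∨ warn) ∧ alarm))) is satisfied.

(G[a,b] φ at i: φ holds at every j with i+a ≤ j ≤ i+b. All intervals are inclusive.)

Evaluate at each i in [0,6]:
  i=0: ✓ (all of [0,1])
  i=1: ✓ (all of [1,2])
  i=2: ✗ (fails at j=3)
  i=3: ✗ (fails at j=3)
  i=4: ✗ (fails at j=4)
  i=5: ✓ (all of [5,6])
  i=6: ✓ (all of [6,7])
Positions where it holds: {0, 1, 5, 6} → 4.

4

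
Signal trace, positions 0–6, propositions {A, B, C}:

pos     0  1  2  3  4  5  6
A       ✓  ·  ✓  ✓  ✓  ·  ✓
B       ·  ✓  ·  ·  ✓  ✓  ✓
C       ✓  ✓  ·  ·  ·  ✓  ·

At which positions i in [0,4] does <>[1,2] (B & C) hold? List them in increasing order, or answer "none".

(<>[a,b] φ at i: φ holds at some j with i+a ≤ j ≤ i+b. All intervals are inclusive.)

0, 3, 4

Evaluate at each i in [0,4]:
  i=0: ✓ (witness j=1)
  i=1: ✗ (none in [2,3])
  i=2: ✗ (none in [3,4])
  i=3: ✓ (witness j=5)
  i=4: ✓ (witness j=5)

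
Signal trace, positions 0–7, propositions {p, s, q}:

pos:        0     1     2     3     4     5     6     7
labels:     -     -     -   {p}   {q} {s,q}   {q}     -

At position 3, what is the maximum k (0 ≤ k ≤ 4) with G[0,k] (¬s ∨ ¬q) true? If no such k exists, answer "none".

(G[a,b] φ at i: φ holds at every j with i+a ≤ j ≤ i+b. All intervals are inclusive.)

(¬s ∨ ¬q) must hold from j=3 onward; find where it first fails.
  j=3: holds
  j=4: holds
  j=5: fails
Holds on [3,4], so largest k = 1.

1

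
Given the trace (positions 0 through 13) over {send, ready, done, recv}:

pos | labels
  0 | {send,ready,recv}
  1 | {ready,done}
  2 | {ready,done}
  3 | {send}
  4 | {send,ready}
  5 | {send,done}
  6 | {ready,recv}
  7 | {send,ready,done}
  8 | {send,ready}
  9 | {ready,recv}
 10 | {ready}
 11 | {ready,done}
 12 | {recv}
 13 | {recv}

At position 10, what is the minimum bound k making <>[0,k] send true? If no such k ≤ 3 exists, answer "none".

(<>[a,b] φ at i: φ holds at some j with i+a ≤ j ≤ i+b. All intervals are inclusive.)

Scan j = 10,11,… for send:
  j=10: fails
  j=11: fails
  j=12: fails
  j=13: fails
No j in [10,13] satisfies it → none.

none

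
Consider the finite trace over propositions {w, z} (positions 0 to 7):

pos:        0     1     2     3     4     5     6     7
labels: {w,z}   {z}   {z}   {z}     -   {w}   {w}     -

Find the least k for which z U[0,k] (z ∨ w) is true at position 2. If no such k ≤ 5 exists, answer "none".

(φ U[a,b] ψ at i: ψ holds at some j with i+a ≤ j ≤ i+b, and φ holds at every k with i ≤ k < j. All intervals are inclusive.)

Need earliest j ≥ 2 with (z ∨ w), and z at every k in [2,j-1].
  j=2: rhs holds (empty prefix). k = 0.

0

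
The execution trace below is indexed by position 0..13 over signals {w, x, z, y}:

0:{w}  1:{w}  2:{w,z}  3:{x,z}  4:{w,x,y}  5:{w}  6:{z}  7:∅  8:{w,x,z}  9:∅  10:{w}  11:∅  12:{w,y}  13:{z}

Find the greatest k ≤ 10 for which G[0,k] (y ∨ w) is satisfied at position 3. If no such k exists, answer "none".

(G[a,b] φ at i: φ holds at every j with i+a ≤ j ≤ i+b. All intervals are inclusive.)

(y ∨ w) must hold from j=3 onward; find where it first fails.
  j=3: fails → no k works.

none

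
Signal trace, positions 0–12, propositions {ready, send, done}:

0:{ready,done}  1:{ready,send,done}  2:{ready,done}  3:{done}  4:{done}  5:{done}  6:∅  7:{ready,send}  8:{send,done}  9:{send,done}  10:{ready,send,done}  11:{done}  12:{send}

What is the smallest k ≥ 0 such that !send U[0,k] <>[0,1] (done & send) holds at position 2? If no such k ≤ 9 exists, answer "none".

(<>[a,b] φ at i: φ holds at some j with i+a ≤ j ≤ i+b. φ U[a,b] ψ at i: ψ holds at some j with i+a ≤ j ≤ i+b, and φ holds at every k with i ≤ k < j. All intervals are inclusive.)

Need earliest j ≥ 2 with <>[0,1] (done & send), and !send at every k in [2,j-1].
  j=2: rhs fails.
  j=3: rhs fails.
  j=4: rhs fails.
  j=5: rhs fails.
  j=6: rhs fails.
  j=7: rhs holds; lhs holds on [2,6]. k = 5.

5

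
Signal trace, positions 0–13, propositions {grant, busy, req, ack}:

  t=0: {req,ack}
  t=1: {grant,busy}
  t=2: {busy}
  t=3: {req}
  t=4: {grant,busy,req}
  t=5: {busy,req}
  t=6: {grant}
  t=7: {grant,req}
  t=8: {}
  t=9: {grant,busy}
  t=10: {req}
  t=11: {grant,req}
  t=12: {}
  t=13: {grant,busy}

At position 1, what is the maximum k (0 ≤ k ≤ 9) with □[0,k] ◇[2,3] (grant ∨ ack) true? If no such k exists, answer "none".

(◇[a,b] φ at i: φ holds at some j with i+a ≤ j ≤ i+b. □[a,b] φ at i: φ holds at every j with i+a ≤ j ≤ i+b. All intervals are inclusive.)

◇[2,3] (grant ∨ ack) must hold from j=1 onward; find where it first fails.
  j=1: holds
  j=2: holds
  j=3: holds
  j=4: holds
  j=5: holds
  j=6: holds
  j=7: holds
  j=8: holds
  j=9: holds
  j=10: holds
Holds through j=10; largest k = 9.

9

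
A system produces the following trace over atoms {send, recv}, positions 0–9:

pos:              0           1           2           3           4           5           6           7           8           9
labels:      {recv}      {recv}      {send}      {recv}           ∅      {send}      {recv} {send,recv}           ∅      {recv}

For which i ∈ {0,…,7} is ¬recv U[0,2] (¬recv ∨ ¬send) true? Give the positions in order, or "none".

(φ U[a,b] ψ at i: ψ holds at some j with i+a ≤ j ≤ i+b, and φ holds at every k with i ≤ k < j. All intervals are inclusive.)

0, 1, 2, 3, 4, 5, 6

Evaluate at each i in [0,7]:
  i=0: ✓ (rhs at j=0)
  i=1: ✓ (rhs at j=1)
  i=2: ✓ (rhs at j=2)
  i=3: ✓ (rhs at j=3)
  i=4: ✓ (rhs at j=4)
  i=5: ✓ (rhs at j=5)
  i=6: ✓ (rhs at j=6)
  i=7: ✗ (lhs fails at k=7 before rhs at j=8)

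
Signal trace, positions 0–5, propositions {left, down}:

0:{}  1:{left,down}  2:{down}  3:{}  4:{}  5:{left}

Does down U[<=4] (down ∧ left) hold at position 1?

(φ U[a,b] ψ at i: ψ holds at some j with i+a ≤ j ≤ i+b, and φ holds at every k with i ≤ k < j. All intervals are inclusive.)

True

Need some j in [1,5] with (down ∧ left), and down at every k in [1,j-1].
  j=1: (down ∧ left) holds; no prefix to check → satisfied.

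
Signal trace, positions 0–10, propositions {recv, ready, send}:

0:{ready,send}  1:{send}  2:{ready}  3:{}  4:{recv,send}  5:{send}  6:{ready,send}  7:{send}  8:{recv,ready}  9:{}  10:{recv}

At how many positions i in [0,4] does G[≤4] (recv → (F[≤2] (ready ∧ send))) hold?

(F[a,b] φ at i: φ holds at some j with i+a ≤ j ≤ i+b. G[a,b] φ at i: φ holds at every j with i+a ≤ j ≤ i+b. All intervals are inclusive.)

Evaluate at each i in [0,4]:
  i=0: ✓ (all of [0,4])
  i=1: ✓ (all of [1,5])
  i=2: ✓ (all of [2,6])
  i=3: ✓ (all of [3,7])
  i=4: ✗ (fails at j=8)
Positions where it holds: {0, 1, 2, 3} → 4.

4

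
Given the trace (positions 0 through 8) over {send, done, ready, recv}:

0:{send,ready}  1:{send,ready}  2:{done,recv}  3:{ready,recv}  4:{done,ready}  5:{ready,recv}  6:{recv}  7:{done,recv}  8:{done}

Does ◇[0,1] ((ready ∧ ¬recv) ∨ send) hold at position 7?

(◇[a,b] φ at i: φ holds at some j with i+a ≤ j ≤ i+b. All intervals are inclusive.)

No

Check ((ready ∧ ¬recv) ∨ send) at each j in [7,8]:
  j=7: false
  j=8: false
No position in the window satisfies it → formula fails.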